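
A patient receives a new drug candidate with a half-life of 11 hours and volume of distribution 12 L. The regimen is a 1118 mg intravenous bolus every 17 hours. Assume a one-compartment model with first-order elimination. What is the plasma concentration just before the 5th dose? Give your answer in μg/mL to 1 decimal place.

47.9 μg/mL

f = (1/2)^(τ/t½) = (1/2)^(17/11) ≈ 0.3426.
C₀ = D/Vd = 1118/12 ≈ 93.167 μg/mL.
Before the 5th dose, 4 doses have been given. Superposition: Cmin = C₀·(f + f² + … + f^4).
≈ 93.167 × (0.3426 + 0.1174 + 0.0402 + 0.0138) ≈ 93.167 × 0.5140 ≈ 47.888 μg/mL.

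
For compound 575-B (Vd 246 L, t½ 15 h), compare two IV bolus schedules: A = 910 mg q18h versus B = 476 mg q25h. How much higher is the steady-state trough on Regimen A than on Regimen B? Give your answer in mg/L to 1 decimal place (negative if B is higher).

2.0 mg/L

Regimen A: f = (1/2)^(18/15) ≈ 0.4353; Cmin,ss = (910/246)·f/(1−f) ≈ 2.852 mg/L.
Regimen B: f = (1/2)^(25/15) ≈ 0.3150; Cmin,ss = (476/246)·f/(1−f) ≈ 0.890 mg/L.
Difference ≈ 2.852 − 0.890 ≈ 1.962 mg/L.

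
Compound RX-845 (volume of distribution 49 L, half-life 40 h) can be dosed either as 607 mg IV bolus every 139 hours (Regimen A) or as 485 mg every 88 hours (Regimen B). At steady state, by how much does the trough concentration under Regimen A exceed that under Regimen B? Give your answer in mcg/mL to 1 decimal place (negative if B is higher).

-1.5 mcg/mL

Regimen A: f = (1/2)^(139/40) ≈ 0.0899; Cmin,ss = (607/49)·f/(1−f) ≈ 1.224 mcg/mL.
Regimen B: f = (1/2)^(88/40) ≈ 0.2176; Cmin,ss = (485/49)·f/(1−f) ≈ 2.753 mcg/mL.
Difference ≈ 1.224 − 2.753 ≈ -1.529 mcg/mL.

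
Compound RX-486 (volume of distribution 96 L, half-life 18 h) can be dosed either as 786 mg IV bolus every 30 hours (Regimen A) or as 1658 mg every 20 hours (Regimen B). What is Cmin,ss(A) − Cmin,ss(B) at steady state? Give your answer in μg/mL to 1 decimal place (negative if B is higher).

Regimen A: f = (1/2)^(30/18) ≈ 0.3150; Cmin,ss = (786/96)·f/(1−f) ≈ 3.765 μg/mL.
Regimen B: f = (1/2)^(20/18) ≈ 0.4629; Cmin,ss = (1658/96)·f/(1−f) ≈ 14.885 μg/mL.
Difference ≈ 3.765 − 14.885 ≈ -11.120 μg/mL.

-11.1 μg/mL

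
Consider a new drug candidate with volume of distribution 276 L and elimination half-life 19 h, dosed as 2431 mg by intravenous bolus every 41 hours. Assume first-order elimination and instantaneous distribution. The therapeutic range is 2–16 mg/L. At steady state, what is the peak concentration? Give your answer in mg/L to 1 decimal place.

11.4 mg/L

Over one 41-h interval, 41/19 ≈ 2.1579 half-lives elapse, leaving f ≈ 0.2241 of each dose.
At steady state, accumulation factor R = 1/(1 − e^(−kτ)) ≈ 1.2888.
Single-dose peak C₀ = D/Vd = 2431/276 ≈ 8.808 mg/L.
Cmax,ss = C₀/(1 − f) ≈ 8.808/0.7759 ≈ 11.352 mg/L.
Peak 11.4 mg/L vs MTC 16 mg/L: below toxic threshold.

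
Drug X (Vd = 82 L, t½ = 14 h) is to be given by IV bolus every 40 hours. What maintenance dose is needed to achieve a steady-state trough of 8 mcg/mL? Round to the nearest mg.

4097 mg

τ/t½ = 40/14 ≈ 2.8571, so f = (1/2)^(40/14) ≈ 0.138011.
Cmin,ss = (D/Vd)·f/(1−f), so D = Cmin,ss·Vd·(1−f)/f.
D = 8 × 82 × (1−f)/f ≈ 8 × 82 × 6.24580 ≈ 4097.24 mg.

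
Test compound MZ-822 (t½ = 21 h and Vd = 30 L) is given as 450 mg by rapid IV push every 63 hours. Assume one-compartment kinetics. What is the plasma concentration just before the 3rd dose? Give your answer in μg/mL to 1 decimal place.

2.1 μg/mL

f = (1/2)^(τ/t½) = (1/2)^(63/21) ≈ 0.1250.
C₀ = D/Vd = 450/30 ≈ 15.000 μg/mL.
Before the 3rd dose, 2 doses have been given. Superposition: Cmin = C₀·(f + f²).
≈ 15.000 × (0.1250 + 0.0156) ≈ 15.000 × 0.1406 ≈ 2.109 μg/mL.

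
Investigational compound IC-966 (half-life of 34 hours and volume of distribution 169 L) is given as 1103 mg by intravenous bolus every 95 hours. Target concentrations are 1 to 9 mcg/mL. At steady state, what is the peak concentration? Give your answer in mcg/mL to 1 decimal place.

7.6 mcg/mL

τ/t½ = 95/34 ≈ 2.7941, so fraction remaining f = (1/2)^(95/34) ≈ 0.1442.
At steady state, accumulation factor R = 1/(1 − e^(−kτ)) ≈ 1.1685.
Each bolus raises the concentration by D/Vd = 1103/169 ≈ 6.527 mcg/mL.
Cmax,ss = C₀/(1 − f) ≈ 6.527/0.8558 ≈ 7.627 mcg/mL.
Peak 7.6 mcg/mL vs MTC 9 mcg/mL: below toxic threshold.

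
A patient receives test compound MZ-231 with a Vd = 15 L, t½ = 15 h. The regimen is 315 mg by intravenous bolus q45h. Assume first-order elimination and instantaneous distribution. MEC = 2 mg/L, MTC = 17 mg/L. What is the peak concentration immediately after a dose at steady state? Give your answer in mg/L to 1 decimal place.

The dosing interval is 3 half-lives, so f = 2^(−3) = 0.125.
Accumulation ratio R = 1/(1 − f) = 1/0.875 = 8/7.
Single-dose peak C₀ = D/Vd = 315/15 = 21 mg/L.
Steady-state peak Cmax,ss = C₀·R = 21 × 8/7 ≈ 24.000 mg/L.
Peak 24.0 mg/L vs MTC 17 mg/L: exceeds toxic threshold.

24.0 mg/L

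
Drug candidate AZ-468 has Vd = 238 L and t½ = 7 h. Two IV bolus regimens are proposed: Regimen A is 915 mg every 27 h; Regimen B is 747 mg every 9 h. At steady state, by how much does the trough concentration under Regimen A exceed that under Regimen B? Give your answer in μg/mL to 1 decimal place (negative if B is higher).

-1.9 μg/mL

Regimen A: f = (1/2)^(27/7) ≈ 0.0690; Cmin,ss = (915/238)·f/(1−f) ≈ 0.285 μg/mL.
Regimen B: f = (1/2)^(9/7) ≈ 0.4102; Cmin,ss = (747/238)·f/(1−f) ≈ 2.183 μg/mL.
Difference ≈ 0.285 − 2.183 ≈ -1.898 μg/mL.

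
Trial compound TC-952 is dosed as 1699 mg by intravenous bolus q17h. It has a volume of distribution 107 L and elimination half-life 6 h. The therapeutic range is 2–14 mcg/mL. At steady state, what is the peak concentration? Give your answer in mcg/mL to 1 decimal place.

k = ln2/t½ = ln2/6 ≈ 0.115525 h⁻¹; fraction remaining f = e^(−kτ) = e^(−0.115525×17) ≈ 0.1403.
Accumulation ratio R = 1/(1 − f) ≈ 1/0.8597 ≈ 1.1632.
Single-dose peak C₀ = D/Vd = 1699/107 ≈ 15.879 mcg/mL.
Steady-state peak Cmax,ss = C₀·R ≈ 15.879 × 1.1632 ≈ 18.470 mcg/mL.
Peak 18.5 mcg/mL vs MTC 14 mcg/mL: exceeds toxic threshold.

18.5 mcg/mL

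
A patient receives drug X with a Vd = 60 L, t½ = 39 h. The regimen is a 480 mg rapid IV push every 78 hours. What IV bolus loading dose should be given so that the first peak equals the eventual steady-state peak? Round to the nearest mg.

f = (1/2)^(78/39) ≈ 0.250000; accumulation ratio R = 1/(1−f) ≈ 1.33333.
Loading dose to hit Cmax,ss on first dose: D_load = D_maint·R ≈ 480 × 1.33333 ≈ 640.00 mg.

640 mg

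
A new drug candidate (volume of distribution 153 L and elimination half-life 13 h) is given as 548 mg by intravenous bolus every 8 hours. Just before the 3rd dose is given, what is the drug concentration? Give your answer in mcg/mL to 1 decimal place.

3.9 mcg/mL

f = (1/2)^(τ/t½) = (1/2)^(8/13) ≈ 0.6528.
C₀ = D/Vd = 548/153 ≈ 3.582 mcg/mL.
Before the 3rd dose, 2 doses have been given. Superposition: Cmin = C₀·(f + f²).
≈ 3.582 × (0.6528 + 0.4261) ≈ 3.582 × 1.0789 ≈ 3.865 mcg/mL.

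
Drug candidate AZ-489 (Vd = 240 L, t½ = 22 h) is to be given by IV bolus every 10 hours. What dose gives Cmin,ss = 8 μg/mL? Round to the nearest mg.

711 mg

τ/t½ = 10/22 ≈ 0.45455, so f = (1/2)^(10/22) ≈ 0.729740.
Cmin,ss = (D/Vd)·f/(1−f), so D = Cmin,ss·Vd·(1−f)/f.
D = 8 × 240 × (1−f)/f ≈ 8 × 240 × 0.37035 ≈ 711.07 mg.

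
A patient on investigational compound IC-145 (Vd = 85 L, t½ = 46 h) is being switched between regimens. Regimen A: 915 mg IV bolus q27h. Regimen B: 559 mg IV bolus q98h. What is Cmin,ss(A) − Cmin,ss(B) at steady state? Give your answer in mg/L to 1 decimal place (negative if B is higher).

Regimen A: f = (1/2)^(27/46) ≈ 0.6657; Cmin,ss = (915/85)·f/(1−f) ≈ 21.436 mg/L.
Regimen B: f = (1/2)^(98/46) ≈ 0.2284; Cmin,ss = (559/85)·f/(1−f) ≈ 1.947 mg/L.
Difference ≈ 21.436 − 1.947 ≈ 19.489 mg/L.

19.5 mg/L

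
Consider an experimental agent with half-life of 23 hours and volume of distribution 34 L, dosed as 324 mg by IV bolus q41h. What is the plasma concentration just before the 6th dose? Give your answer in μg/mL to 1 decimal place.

f = (1/2)^(τ/t½) = (1/2)^(41/23) ≈ 0.2907.
C₀ = D/Vd = 324/34 ≈ 9.529 μg/mL.
Before the 6th dose, 5 doses have been given. Superposition: Cmin = C₀·(f + f² + … + f^5).
≈ 9.529 × (0.2907 + 0.0845 + 0.0246 + 0.0071 + 0.0021) ≈ 9.529 × 0.4090 ≈ 3.897 μg/mL.

3.9 μg/mL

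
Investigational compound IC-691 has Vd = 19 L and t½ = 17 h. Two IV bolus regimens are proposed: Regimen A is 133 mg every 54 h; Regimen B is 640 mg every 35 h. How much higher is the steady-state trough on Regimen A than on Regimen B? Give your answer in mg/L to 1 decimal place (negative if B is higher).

Regimen A: f = (1/2)^(54/17) ≈ 0.1106; Cmin,ss = (133/19)·f/(1−f) ≈ 0.870 mg/L.
Regimen B: f = (1/2)^(35/17) ≈ 0.2400; Cmin,ss = (640/19)·f/(1−f) ≈ 10.637 mg/L.
Difference ≈ 0.870 − 10.637 ≈ -9.767 mg/L.

-9.8 mg/L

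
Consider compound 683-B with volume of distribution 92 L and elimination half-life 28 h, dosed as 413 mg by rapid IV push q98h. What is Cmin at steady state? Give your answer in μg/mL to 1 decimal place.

0.4 μg/mL

τ/t½ = 98/28 ≈ 3.5, so fraction remaining f = (1/2)^(98/28) ≈ 0.0884.
At steady state, accumulation factor R = 1/(1 − e^(−kτ)) ≈ 1.0970.
Each bolus raises the concentration by D/Vd = 413/92 ≈ 4.489 μg/mL.
Steady-state peak Cmax,ss = C₀·R ≈ 4.489 × 1.0970 ≈ 4.924 μg/mL.
Steady-state trough Cmin,ss = Cmax,ss·f ≈ 4.924 × 0.0884 ≈ 0.435 μg/mL.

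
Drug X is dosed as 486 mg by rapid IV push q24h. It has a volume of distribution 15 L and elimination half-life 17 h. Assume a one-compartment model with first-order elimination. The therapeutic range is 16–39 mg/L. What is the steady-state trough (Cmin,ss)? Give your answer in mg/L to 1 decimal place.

19.5 mg/L

k = ln2/t½ = ln2/17 ≈ 0.040773 h⁻¹; fraction remaining f = e^(−kτ) = e^(−0.040773×24) ≈ 0.3759.
Accumulation ratio R = 1/(1 − f) ≈ 1/0.6241 ≈ 1.6023.
Single-dose peak C₀ = D/Vd = 486/15 ≈ 32.400 mg/L.
Steady-state peak Cmax,ss = C₀·R ≈ 32.400 × 1.6023 ≈ 51.915 mg/L.
One interval later, Cmin,ss = Cmax,ss·e^(−kτ) ≈ 51.915 × 0.3759 ≈ 19.515 mg/L.
Trough 19.5 mg/L vs MEC 16 mg/L: adequate.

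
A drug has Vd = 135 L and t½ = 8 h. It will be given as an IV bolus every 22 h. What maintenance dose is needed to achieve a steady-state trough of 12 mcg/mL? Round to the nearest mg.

τ/t½ = 22/8 ≈ 2.75, so f = (1/2)^(22/8) ≈ 0.148651.
Cmin,ss = (D/Vd)·f/(1−f), so D = Cmin,ss·Vd·(1−f)/f.
D = 12 × 135 × (1−f)/f ≈ 12 × 135 × 5.72717 ≈ 9278.02 mg.

9278 mg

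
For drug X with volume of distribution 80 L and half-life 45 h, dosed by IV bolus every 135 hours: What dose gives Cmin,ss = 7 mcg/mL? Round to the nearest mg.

3920 mg

τ/t½ = 135/45 ≈ 3, so f = (1/2)^(135/45) ≈ 0.125000.
Cmin,ss = (D/Vd)·f/(1−f), so D = Cmin,ss·Vd·(1−f)/f.
D = 7 × 80 × (1−f)/f ≈ 7 × 80 × 7.00000 ≈ 3920.00 mg.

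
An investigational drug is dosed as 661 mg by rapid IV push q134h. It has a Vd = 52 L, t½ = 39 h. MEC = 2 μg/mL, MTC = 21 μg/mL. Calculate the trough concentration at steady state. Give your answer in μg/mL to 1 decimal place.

τ/t½ = 134/39 ≈ 3.4359, so fraction remaining f = (1/2)^(134/39) ≈ 0.0924.
Single-dose peak C₀ = D/Vd = 661/52 ≈ 12.712 μg/mL.
Steady-state trough Cmin,ss = C₀·f/(1−f) ≈ 12.712 × 0.0924/0.9076 ≈ 1.294 μg/mL.
Trough 1.3 μg/mL vs MEC 2 μg/mL: subtherapeutic.

1.3 μg/mL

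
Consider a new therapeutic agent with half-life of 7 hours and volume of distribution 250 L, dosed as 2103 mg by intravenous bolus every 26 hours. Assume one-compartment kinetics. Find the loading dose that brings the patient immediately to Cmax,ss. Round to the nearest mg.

f = (1/2)^(26/7) ≈ 0.076188; accumulation ratio R = 1/(1−f) ≈ 1.08247.
Loading dose to hit Cmax,ss on first dose: D_load = D_maint·R ≈ 2103 × 1.08247 ≈ 2276.43 mg.

2276 mg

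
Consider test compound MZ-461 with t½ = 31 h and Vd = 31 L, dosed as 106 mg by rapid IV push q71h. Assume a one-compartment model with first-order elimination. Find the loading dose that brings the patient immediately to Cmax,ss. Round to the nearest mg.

f = (1/2)^(71/31) ≈ 0.204430; accumulation ratio R = 1/(1−f) ≈ 1.25696.
Loading dose to hit Cmax,ss on first dose: D_load = D_maint·R ≈ 106 × 1.25696 ≈ 133.24 mg.

133 mg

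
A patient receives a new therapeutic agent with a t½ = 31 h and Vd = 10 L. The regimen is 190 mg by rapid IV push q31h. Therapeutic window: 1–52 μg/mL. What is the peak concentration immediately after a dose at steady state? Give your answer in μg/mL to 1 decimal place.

38.0 μg/mL

The dosing interval is 1 half-life, so f = 2^(−1) = 0.5.
At steady state, R = 1/(1 − 0.5) = 2/1.
Single-dose peak C₀ = D/Vd = 190/10 = 19 μg/mL.
Steady-state peak Cmax,ss = C₀·R = 19 × 2/1 ≈ 38.000 μg/mL.
Peak 38.0 μg/mL vs MTC 52 μg/mL: below toxic threshold.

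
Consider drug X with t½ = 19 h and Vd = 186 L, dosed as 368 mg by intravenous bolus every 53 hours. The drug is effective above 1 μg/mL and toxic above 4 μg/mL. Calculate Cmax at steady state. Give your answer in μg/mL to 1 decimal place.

2.3 μg/mL

Over one 53-h interval, 53/19 ≈ 2.7895 half-lives elapse, leaving f ≈ 0.1446 of each dose.
Accumulation ratio R = 1/(1 − f) ≈ 1/0.8554 ≈ 1.1690.
Single-dose peak C₀ = D/Vd = 368/186 ≈ 1.978 μg/mL.
Steady-state peak Cmax,ss = C₀·R ≈ 1.978 × 1.1690 ≈ 2.312 μg/mL.
Peak 2.3 μg/mL vs MTC 4 μg/mL: below toxic threshold.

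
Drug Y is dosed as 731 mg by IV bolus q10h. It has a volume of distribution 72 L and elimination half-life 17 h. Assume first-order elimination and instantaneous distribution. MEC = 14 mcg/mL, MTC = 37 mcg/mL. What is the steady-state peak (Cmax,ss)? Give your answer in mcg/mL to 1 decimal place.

30.3 mcg/mL

τ/t½ = 10/17 ≈ 0.58824, so fraction remaining f = (1/2)^(10/17) ≈ 0.6652.
Accumulation ratio R = 1/(1 − f) ≈ 1/0.3348 ≈ 2.9869.
Each bolus raises the concentration by D/Vd = 731/72 ≈ 10.153 mcg/mL.
Steady-state peak Cmax,ss = C₀·R ≈ 10.153 × 2.9869 ≈ 30.326 mcg/mL.
Peak 30.3 mcg/mL vs MTC 37 mcg/mL: below toxic threshold.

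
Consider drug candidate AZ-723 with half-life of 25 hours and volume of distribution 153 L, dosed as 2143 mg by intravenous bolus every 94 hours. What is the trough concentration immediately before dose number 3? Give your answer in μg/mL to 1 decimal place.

f = (1/2)^(τ/t½) = (1/2)^(94/25) ≈ 0.0738.
C₀ = D/Vd = 2143/153 ≈ 14.007 μg/mL.
Before the 3rd dose, 2 doses have been given. Superposition: Cmin = C₀·(f + f²).
≈ 14.007 × (0.0738 + 0.0054) ≈ 14.007 × 0.0792 ≈ 1.109 μg/mL.

1.1 μg/mL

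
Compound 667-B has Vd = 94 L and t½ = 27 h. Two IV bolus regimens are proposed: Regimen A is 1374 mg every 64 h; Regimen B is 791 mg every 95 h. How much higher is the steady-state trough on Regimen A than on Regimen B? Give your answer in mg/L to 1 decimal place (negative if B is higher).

2.7 mg/L

Regimen A: f = (1/2)^(64/27) ≈ 0.1934; Cmin,ss = (1374/94)·f/(1−f) ≈ 3.505 mg/L.
Regimen B: f = (1/2)^(95/27) ≈ 0.0873; Cmin,ss = (791/94)·f/(1−f) ≈ 0.805 mg/L.
Difference ≈ 3.505 − 0.805 ≈ 2.700 mg/L.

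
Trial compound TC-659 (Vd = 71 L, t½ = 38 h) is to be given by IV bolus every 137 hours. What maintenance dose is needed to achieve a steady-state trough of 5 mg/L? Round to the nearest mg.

3965 mg

τ/t½ = 137/38 ≈ 3.6053, so f = (1/2)^(137/38) ≈ 0.082169.
Cmin,ss = (D/Vd)·f/(1−f), so D = Cmin,ss·Vd·(1−f)/f.
D = 5 × 71 × (1−f)/f ≈ 5 × 71 × 11.17004 ≈ 3965.36 mg.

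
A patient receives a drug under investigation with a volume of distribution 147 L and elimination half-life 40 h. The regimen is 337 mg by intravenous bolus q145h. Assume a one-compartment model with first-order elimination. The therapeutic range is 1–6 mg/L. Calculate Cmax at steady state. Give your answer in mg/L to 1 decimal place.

2.5 mg/L

τ/t½ = 145/40 ≈ 3.625, so fraction remaining f = (1/2)^(145/40) ≈ 0.0811.
At steady state, accumulation factor R = 1/(1 − e^(−kτ)) ≈ 1.0883.
Each bolus raises the concentration by D/Vd = 337/147 ≈ 2.293 mg/L.
Cmax,ss = C₀/(1 − f) ≈ 2.293/0.9189 ≈ 2.495 mg/L.
Peak 2.5 mg/L vs MTC 6 mg/L: below toxic threshold.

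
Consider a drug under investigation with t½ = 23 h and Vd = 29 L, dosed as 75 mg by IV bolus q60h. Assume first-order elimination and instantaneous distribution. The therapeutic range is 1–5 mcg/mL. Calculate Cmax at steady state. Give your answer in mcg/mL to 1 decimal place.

3.1 mcg/mL

k = ln2/t½ = ln2/23 ≈ 0.030137 h⁻¹; fraction remaining f = e^(−kτ) = e^(−0.030137×60) ≈ 0.1639.
At steady state, accumulation factor R = 1/(1 − e^(−kτ)) ≈ 1.1960.
Each bolus raises the concentration by D/Vd = 75/29 ≈ 2.586 mcg/mL.
Cmax,ss = C₀/(1 − f) ≈ 2.586/0.8361 ≈ 3.093 mcg/mL.
Peak 3.1 mcg/mL vs MTC 5 mcg/mL: below toxic threshold.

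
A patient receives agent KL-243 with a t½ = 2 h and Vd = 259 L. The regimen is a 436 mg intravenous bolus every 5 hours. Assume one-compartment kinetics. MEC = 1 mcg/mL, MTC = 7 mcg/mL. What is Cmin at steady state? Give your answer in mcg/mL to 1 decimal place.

Over one 5-h interval, 5/2 ≈ 2.5 half-lives elapse, leaving f ≈ 0.1768 of each dose.
Accumulation ratio R = 1/(1 − f) ≈ 1/0.8232 ≈ 1.2148.
Single-dose peak C₀ = D/Vd = 436/259 ≈ 1.683 mcg/mL.
Cmax,ss = C₀/(1 − f) ≈ 1.683/0.8232 ≈ 2.044 mcg/mL.
Steady-state trough Cmin,ss = Cmax,ss·f ≈ 2.044 × 0.1768 ≈ 0.361 mcg/mL.
Trough 0.4 mcg/mL vs MEC 1 mcg/mL: subtherapeutic.

0.4 mcg/mL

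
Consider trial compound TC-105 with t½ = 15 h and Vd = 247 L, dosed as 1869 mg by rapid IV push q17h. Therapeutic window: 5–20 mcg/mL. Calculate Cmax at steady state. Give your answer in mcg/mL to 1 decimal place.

Over one 17-h interval, 17/15 ≈ 1.1333 half-lives elapse, leaving f ≈ 0.4559 of each dose.
Accumulation ratio R = 1/(1 − f) ≈ 1/0.5441 ≈ 1.8379.
Each bolus raises the concentration by D/Vd = 1869/247 ≈ 7.567 mcg/mL.
Steady-state peak Cmax,ss = C₀·R ≈ 7.567 × 1.8379 ≈ 13.907 mcg/mL.
Peak 13.9 mcg/mL vs MTC 20 mcg/mL: below toxic threshold.

13.9 mcg/mL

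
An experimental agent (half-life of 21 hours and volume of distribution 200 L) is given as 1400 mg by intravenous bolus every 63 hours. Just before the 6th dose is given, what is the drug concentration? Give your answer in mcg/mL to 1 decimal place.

1.0 mcg/mL

f = (1/2)^(τ/t½) = (1/2)^(63/21) ≈ 0.1250.
C₀ = D/Vd = 1400/200 ≈ 7.000 mcg/mL.
Before the 6th dose, 5 doses have been given. Superposition: Cmin = C₀·(f + f² + … + f^5).
≈ 7.000 × (0.1250 + 0.0156 + 0.0020 + 0.0002 + 0.0000) ≈ 7.000 × 0.1428 ≈ 1.000 mcg/mL.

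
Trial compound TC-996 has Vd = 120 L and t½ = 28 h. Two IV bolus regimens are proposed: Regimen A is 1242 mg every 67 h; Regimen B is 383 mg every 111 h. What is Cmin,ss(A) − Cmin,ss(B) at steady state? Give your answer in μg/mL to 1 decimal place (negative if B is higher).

2.2 μg/mL

Regimen A: f = (1/2)^(67/28) ≈ 0.1904; Cmin,ss = (1242/120)·f/(1−f) ≈ 2.434 μg/mL.
Regimen B: f = (1/2)^(111/28) ≈ 0.0641; Cmin,ss = (383/120)·f/(1−f) ≈ 0.219 μg/mL.
Difference ≈ 2.434 − 0.219 ≈ 2.215 μg/mL.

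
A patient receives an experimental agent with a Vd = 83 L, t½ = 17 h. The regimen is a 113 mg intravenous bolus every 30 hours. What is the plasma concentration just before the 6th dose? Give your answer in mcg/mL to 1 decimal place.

0.6 mcg/mL

f = (1/2)^(τ/t½) = (1/2)^(30/17) ≈ 0.2943.
C₀ = D/Vd = 113/83 ≈ 1.361 mcg/mL.
Before the 6th dose, 5 doses have been given. Superposition: Cmin = C₀·(f + f² + … + f^5).
≈ 1.361 × (0.2943 + 0.0866 + 0.0255 + 0.0075 + 0.0022) ≈ 1.361 × 0.4161 ≈ 0.566 mcg/mL.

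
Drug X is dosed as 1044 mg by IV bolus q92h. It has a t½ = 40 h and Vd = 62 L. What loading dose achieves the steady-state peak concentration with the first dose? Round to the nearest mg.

1310 mg

f = (1/2)^(92/40) ≈ 0.203063; accumulation ratio R = 1/(1−f) ≈ 1.25480.
Loading dose to hit Cmax,ss on first dose: D_load = D_maint·R ≈ 1044 × 1.25480 ≈ 1310.01 mg.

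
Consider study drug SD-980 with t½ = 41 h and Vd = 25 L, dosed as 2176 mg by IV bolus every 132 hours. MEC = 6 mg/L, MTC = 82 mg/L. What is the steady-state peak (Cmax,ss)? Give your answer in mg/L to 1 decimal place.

97.5 mg/L

τ/t½ = 132/41 ≈ 3.2195, so fraction remaining f = (1/2)^(132/41) ≈ 0.1074.
At steady state, accumulation factor R = 1/(1 − e^(−kτ)) ≈ 1.1203.
Single-dose peak C₀ = D/Vd = 2176/25 ≈ 87.040 mg/L.
Steady-state peak Cmax,ss = C₀·R ≈ 87.040 × 1.1203 ≈ 97.511 mg/L.
Peak 97.5 mg/L vs MTC 82 mg/L: exceeds toxic threshold.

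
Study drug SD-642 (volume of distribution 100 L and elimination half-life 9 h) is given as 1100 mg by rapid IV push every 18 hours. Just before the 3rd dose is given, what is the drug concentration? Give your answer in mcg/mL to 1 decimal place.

f = (1/2)^(τ/t½) = (1/2)^(18/9) ≈ 0.2500.
C₀ = D/Vd = 1100/100 ≈ 11.000 mcg/mL.
Before the 3rd dose, 2 doses have been given. Superposition: Cmin = C₀·(f + f²).
≈ 11.000 × (0.2500 + 0.0625) ≈ 11.000 × 0.3125 ≈ 3.438 mcg/mL.

3.4 mcg/mL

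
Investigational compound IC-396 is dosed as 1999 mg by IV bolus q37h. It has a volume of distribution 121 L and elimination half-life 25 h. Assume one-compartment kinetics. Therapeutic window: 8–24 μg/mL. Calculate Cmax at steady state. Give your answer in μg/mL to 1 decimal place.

25.8 μg/mL

Over one 37-h interval, 37/25 ≈ 1.48 half-lives elapse, leaving f ≈ 0.3585 of each dose.
Accumulation ratio R = 1/(1 − f) ≈ 1/0.6415 ≈ 1.5588.
Single-dose peak C₀ = D/Vd = 1999/121 ≈ 16.521 μg/mL.
Steady-state peak Cmax,ss = C₀·R ≈ 16.521 × 1.5588 ≈ 25.753 μg/mL.
Peak 25.8 μg/mL vs MTC 24 μg/mL: exceeds toxic threshold.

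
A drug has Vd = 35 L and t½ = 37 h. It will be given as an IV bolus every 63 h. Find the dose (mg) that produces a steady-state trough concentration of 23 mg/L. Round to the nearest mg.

1815 mg

τ/t½ = 63/37 ≈ 1.7027, so f = (1/2)^(63/37) ≈ 0.307210.
Cmin,ss = (D/Vd)·f/(1−f), so D = Cmin,ss·Vd·(1−f)/f.
D = 23 × 35 × (1−f)/f ≈ 23 × 35 × 2.25510 ≈ 1815.36 mg.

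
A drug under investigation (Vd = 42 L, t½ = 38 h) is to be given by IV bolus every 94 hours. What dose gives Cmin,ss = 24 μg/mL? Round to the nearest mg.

τ/t½ = 94/38 ≈ 2.4737, so f = (1/2)^(94/38) ≈ 0.180031.
Cmin,ss = (D/Vd)·f/(1−f), so D = Cmin,ss·Vd·(1−f)/f.
D = 24 × 42 × (1−f)/f ≈ 24 × 42 × 4.55460 ≈ 4591.04 mg.

4591 mg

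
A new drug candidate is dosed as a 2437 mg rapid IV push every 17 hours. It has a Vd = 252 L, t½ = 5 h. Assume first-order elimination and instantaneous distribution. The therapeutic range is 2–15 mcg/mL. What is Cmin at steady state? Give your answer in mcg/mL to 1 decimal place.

1.0 mcg/mL

Over one 17-h interval, 17/5 ≈ 3.4 half-lives elapse, leaving f ≈ 0.0947 of each dose.
Single-dose peak C₀ = D/Vd = 2437/252 ≈ 9.671 mcg/mL.
Steady-state trough Cmin,ss = C₀·f/(1−f) ≈ 9.671 × 0.0947/0.9053 ≈ 1.012 mcg/mL.
Trough 1.0 mcg/mL vs MEC 2 mcg/mL: subtherapeutic.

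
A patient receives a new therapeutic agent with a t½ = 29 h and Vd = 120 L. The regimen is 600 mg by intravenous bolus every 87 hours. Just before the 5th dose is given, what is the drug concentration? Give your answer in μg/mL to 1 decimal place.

0.7 μg/mL

f = (1/2)^(τ/t½) = (1/2)^(87/29) ≈ 0.1250.
C₀ = D/Vd = 600/120 ≈ 5.000 μg/mL.
Before the 5th dose, 4 doses have been given. Superposition: Cmin = C₀·(f + f² + … + f^4).
≈ 5.000 × (0.1250 + 0.0156 + 0.0020 + 0.0002) ≈ 5.000 × 0.1428 ≈ 0.714 μg/mL.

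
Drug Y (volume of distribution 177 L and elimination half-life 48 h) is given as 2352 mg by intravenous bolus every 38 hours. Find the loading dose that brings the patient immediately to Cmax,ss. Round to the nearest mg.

5569 mg

f = (1/2)^(38/48) ≈ 0.577676; accumulation ratio R = 1/(1−f) ≈ 2.36785.
Loading dose to hit Cmax,ss on first dose: D_load = D_maint·R ≈ 2352 × 2.36785 ≈ 5569.18 mg.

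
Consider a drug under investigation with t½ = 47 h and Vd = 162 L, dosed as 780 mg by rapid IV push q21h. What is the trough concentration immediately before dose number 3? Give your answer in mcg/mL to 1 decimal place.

f = (1/2)^(τ/t½) = (1/2)^(21/47) ≈ 0.7337.
C₀ = D/Vd = 780/162 ≈ 4.815 mcg/mL.
Before the 3rd dose, 2 doses have been given. Superposition: Cmin = C₀·(f + f²).
≈ 4.815 × (0.7337 + 0.5383) ≈ 4.815 × 1.2720 ≈ 6.125 mcg/mL.

6.1 mcg/mL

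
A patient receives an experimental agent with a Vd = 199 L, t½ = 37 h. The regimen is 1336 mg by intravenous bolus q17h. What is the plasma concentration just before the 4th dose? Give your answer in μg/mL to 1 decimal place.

f = (1/2)^(τ/t½) = (1/2)^(17/37) ≈ 0.7273.
C₀ = D/Vd = 1336/199 ≈ 6.714 μg/mL.
Before the 4th dose, 3 doses have been given. Superposition: Cmin = C₀·(f + f² + … + f^3).
≈ 6.714 × (0.7273 + 0.5290 + 0.3847) ≈ 6.714 × 1.6410 ≈ 11.018 μg/mL.

11.0 μg/mL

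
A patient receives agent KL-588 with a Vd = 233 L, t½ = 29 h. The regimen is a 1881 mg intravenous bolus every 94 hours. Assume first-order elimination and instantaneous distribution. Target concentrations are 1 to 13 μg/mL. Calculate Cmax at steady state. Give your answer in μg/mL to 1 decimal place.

9.0 μg/mL

k = ln2/t½ = ln2/29 ≈ 0.023902 h⁻¹; fraction remaining f = e^(−kτ) = e^(−0.023902×94) ≈ 0.1057.
At steady state, accumulation factor R = 1/(1 − e^(−kτ)) ≈ 1.1182.
Each bolus raises the concentration by D/Vd = 1881/233 ≈ 8.073 μg/mL.
Cmax,ss = C₀/(1 − f) ≈ 8.073/0.8943 ≈ 9.027 μg/mL.
Peak 9.0 μg/mL vs MTC 13 μg/mL: below toxic threshold.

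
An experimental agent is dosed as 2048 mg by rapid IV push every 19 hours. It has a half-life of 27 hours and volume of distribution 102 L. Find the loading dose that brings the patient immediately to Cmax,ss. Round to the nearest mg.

f = (1/2)^(19/27) ≈ 0.613994; accumulation ratio R = 1/(1−f) ≈ 2.59063.
Loading dose to hit Cmax,ss on first dose: D_load = D_maint·R ≈ 2048 × 2.59063 ≈ 5305.61 mg.

5306 mg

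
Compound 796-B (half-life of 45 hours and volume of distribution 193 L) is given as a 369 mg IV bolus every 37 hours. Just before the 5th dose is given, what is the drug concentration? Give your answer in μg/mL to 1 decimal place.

f = (1/2)^(τ/t½) = (1/2)^(37/45) ≈ 0.5656.
C₀ = D/Vd = 369/193 ≈ 1.912 μg/mL.
Before the 5th dose, 4 doses have been given. Superposition: Cmin = C₀·(f + f² + … + f^4).
≈ 1.912 × (0.5656 + 0.3199 + 0.1809 + 0.1023) ≈ 1.912 × 1.1687 ≈ 2.235 μg/mL.

2.2 μg/mL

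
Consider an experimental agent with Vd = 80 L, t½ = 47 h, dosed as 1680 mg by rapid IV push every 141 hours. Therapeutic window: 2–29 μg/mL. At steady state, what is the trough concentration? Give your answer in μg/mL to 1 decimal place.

The dosing interval is 3 half-lives, so f = 2^(−3) = 0.125.
Accumulation ratio R = 1/(1 − f) = 1/0.875 = 8/7.
Single-dose peak C₀ = D/Vd = 1680/80 = 21 μg/mL.
Steady-state peak Cmax,ss = C₀·R = 21 × 8/7 ≈ 24.000 μg/mL.
Steady-state trough Cmin,ss = Cmax,ss·f ≈ 24.000 × 0.125 ≈ 3.000 μg/mL.
Trough 3.0 μg/mL vs MEC 2 μg/mL: adequate.

3.0 μg/mL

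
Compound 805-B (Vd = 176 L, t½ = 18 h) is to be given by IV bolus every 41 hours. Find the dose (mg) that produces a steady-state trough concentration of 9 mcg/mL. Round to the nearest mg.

τ/t½ = 41/18 ≈ 2.2778, so f = (1/2)^(41/18) ≈ 0.206215.
Cmin,ss = (D/Vd)·f/(1−f), so D = Cmin,ss·Vd·(1−f)/f.
D = 9 × 176 × (1−f)/f ≈ 9 × 176 × 3.84931 ≈ 6097.31 mg.

6097 mg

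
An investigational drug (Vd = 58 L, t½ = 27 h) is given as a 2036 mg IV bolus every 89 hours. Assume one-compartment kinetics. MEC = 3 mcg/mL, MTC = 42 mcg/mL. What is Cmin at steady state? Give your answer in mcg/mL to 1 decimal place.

k = ln2/t½ = ln2/27 ≈ 0.025672 h⁻¹; fraction remaining f = e^(−kτ) = e^(−0.025672×89) ≈ 0.1018.
Single-dose peak C₀ = D/Vd = 2036/58 ≈ 35.103 mcg/mL.
Steady-state trough Cmin,ss = C₀·f/(1−f) ≈ 35.103 × 0.1018/0.8982 ≈ 3.978 mcg/mL.
Trough 4.0 mcg/mL vs MEC 3 mcg/mL: adequate.

4.0 mcg/mL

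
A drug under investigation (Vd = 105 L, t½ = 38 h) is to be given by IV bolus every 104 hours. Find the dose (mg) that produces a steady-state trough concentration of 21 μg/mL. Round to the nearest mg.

τ/t½ = 104/38 ≈ 2.7368, so f = (1/2)^(104/38) ≈ 0.150013.
Cmin,ss = (D/Vd)·f/(1−f), so D = Cmin,ss·Vd·(1−f)/f.
D = 21 × 105 × (1−f)/f ≈ 21 × 105 × 5.66609 ≈ 12493.73 mg.

12494 mg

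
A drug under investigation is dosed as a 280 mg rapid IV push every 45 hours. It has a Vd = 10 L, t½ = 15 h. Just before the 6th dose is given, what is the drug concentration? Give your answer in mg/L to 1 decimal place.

4.0 mg/L

f = (1/2)^(τ/t½) = (1/2)^(45/15) ≈ 0.1250.
C₀ = D/Vd = 280/10 ≈ 28.000 mg/L.
Before the 6th dose, 5 doses have been given. Superposition: Cmin = C₀·(f + f² + … + f^5).
≈ 28.000 × (0.1250 + 0.0156 + 0.0020 + 0.0002 + 0.0000) ≈ 28.000 × 0.1428 ≈ 3.998 mg/L.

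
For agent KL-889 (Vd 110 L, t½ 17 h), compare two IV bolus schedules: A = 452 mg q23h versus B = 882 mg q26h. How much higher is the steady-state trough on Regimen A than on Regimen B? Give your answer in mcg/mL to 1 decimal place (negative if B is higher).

-1.6 mcg/mL

Regimen A: f = (1/2)^(23/17) ≈ 0.3915; Cmin,ss = (452/110)·f/(1−f) ≈ 2.644 mcg/mL.
Regimen B: f = (1/2)^(26/17) ≈ 0.3464; Cmin,ss = (882/110)·f/(1−f) ≈ 4.250 mcg/mL.
Difference ≈ 2.644 − 4.250 ≈ -1.606 mcg/mL.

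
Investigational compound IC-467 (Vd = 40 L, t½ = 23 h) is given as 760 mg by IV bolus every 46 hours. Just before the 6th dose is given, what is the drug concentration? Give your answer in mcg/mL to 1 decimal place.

f = (1/2)^(τ/t½) = (1/2)^(46/23) ≈ 0.2500.
C₀ = D/Vd = 760/40 ≈ 19.000 mcg/mL.
Before the 6th dose, 5 doses have been given. Superposition: Cmin = C₀·(f + f² + … + f^5).
≈ 19.000 × (0.2500 + 0.0625 + 0.0156 + 0.0039 + 0.0010) ≈ 19.000 × 0.3330 ≈ 6.327 mcg/mL.

6.3 mcg/mL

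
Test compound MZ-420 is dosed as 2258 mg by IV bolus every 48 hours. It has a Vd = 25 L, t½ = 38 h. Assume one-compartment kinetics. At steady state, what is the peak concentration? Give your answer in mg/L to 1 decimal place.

154.8 mg/L

τ/t½ = 48/38 ≈ 1.2632, so fraction remaining f = (1/2)^(48/38) ≈ 0.4166.
Accumulation ratio R = 1/(1 − f) ≈ 1/0.5834 ≈ 1.7141.
Each bolus raises the concentration by D/Vd = 2258/25 ≈ 90.320 mg/L.
Steady-state peak Cmax,ss = C₀·R ≈ 90.320 × 1.7141 ≈ 154.818 mg/L.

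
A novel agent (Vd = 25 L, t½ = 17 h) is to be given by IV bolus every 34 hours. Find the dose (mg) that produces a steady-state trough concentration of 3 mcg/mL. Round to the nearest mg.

τ/t½ = 34/17 ≈ 2, so f = (1/2)^(34/17) ≈ 0.250000.
Cmin,ss = (D/Vd)·f/(1−f), so D = Cmin,ss·Vd·(1−f)/f.
D = 3 × 25 × (1−f)/f ≈ 3 × 25 × 3.00000 ≈ 225.00 mg.

225 mg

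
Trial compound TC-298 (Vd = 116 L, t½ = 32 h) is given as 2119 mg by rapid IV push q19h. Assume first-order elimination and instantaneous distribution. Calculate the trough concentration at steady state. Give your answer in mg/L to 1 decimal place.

35.9 mg/L

Over one 19-h interval, 19/32 ≈ 0.59375 half-lives elapse, leaving f ≈ 0.6626 of each dose.
Each bolus raises the concentration by D/Vd = 2119/116 ≈ 18.267 mg/L.
Steady-state trough Cmin,ss = C₀·f/(1−f) ≈ 18.267 × 0.6626/0.3374 ≈ 35.873 mg/L.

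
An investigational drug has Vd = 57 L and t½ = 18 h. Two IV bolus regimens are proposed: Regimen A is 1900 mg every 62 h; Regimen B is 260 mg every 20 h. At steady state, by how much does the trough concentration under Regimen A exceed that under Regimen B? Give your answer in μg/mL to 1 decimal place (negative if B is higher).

-0.6 μg/mL

Regimen A: f = (1/2)^(62/18) ≈ 0.0919; Cmin,ss = (1900/57)·f/(1−f) ≈ 3.373 μg/mL.
Regimen B: f = (1/2)^(20/18) ≈ 0.4629; Cmin,ss = (260/57)·f/(1−f) ≈ 3.931 μg/mL.
Difference ≈ 3.373 − 3.931 ≈ -0.558 μg/mL.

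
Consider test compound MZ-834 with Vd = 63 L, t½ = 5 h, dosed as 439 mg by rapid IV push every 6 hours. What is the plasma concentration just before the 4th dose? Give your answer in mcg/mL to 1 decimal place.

4.9 mcg/mL

f = (1/2)^(τ/t½) = (1/2)^(6/5) ≈ 0.4353.
C₀ = D/Vd = 439/63 ≈ 6.968 mcg/mL.
Before the 4th dose, 3 doses have been given. Superposition: Cmin = C₀·(f + f² + … + f^3).
≈ 6.968 × (0.4353 + 0.1895 + 0.0825) ≈ 6.968 × 0.7073 ≈ 4.928 mcg/mL.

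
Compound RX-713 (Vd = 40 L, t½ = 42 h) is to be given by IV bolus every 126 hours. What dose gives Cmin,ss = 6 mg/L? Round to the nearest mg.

1680 mg

τ/t½ = 126/42 ≈ 3, so f = (1/2)^(126/42) ≈ 0.125000.
Cmin,ss = (D/Vd)·f/(1−f), so D = Cmin,ss·Vd·(1−f)/f.
D = 6 × 40 × (1−f)/f ≈ 6 × 40 × 7.00000 ≈ 1680.00 mg.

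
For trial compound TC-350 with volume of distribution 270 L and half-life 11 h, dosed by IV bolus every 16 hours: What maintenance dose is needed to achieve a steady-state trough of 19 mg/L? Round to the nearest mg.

τ/t½ = 16/11 ≈ 1.4545, so f = (1/2)^(16/11) ≈ 0.364870.
Cmin,ss = (D/Vd)·f/(1−f), so D = Cmin,ss·Vd·(1−f)/f.
D = 19 × 270 × (1−f)/f ≈ 19 × 270 × 1.74070 ≈ 8929.79 mg.

8930 mg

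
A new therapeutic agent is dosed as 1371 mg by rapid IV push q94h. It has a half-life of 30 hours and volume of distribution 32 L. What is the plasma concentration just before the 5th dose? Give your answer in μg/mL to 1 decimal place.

f = (1/2)^(τ/t½) = (1/2)^(94/30) ≈ 0.1140.
C₀ = D/Vd = 1371/32 ≈ 42.844 μg/mL.
Before the 5th dose, 4 doses have been given. Superposition: Cmin = C₀·(f + f² + … + f^4).
≈ 42.844 × (0.1140 + 0.0130 + 0.0015 + 0.0002) ≈ 42.844 × 0.1287 ≈ 5.514 μg/mL.

5.5 μg/mL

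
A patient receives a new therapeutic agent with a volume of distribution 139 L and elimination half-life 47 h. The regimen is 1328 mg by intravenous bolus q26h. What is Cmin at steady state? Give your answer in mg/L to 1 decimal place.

τ/t½ = 26/47 ≈ 0.55319, so fraction remaining f = (1/2)^(26/47) ≈ 0.6815.
Accumulation ratio R = 1/(1 − f) ≈ 1/0.3185 ≈ 3.1397.
Each bolus raises the concentration by D/Vd = 1328/139 ≈ 9.554 mg/L.
Steady-state peak Cmax,ss = C₀·R ≈ 9.554 × 3.1397 ≈ 29.997 mg/L.
One interval later, Cmin,ss = Cmax,ss·e^(−kτ) ≈ 29.997 × 0.6815 ≈ 20.443 mg/L.

20.4 mg/L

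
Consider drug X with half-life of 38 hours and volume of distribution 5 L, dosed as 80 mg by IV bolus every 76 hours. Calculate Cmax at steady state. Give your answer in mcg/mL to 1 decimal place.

21.3 mcg/mL

The dosing interval is 2 half-lives, so f = 2^(−2) = 0.25.
At steady state, R = 1/(1 − 0.25) = 4/3.
Single-dose peak C₀ = D/Vd = 80/5 = 16 mcg/mL.
Steady-state peak Cmax,ss = C₀·R = 16 × 4/3 ≈ 21.333 mcg/mL.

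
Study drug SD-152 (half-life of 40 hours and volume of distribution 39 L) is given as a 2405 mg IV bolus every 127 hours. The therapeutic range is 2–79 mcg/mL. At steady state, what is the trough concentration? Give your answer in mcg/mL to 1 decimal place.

k = ln2/t½ = ln2/40 ≈ 0.017329 h⁻¹; fraction remaining f = e^(−kτ) = e^(−0.017329×127) ≈ 0.1107.
Single-dose peak C₀ = D/Vd = 2405/39 ≈ 61.667 mcg/mL.
Steady-state trough Cmin,ss = C₀·f/(1−f) ≈ 61.667 × 0.1107/0.8893 ≈ 7.676 mcg/mL.
Trough 7.7 mcg/mL vs MEC 2 mcg/mL: adequate.

7.7 mcg/mL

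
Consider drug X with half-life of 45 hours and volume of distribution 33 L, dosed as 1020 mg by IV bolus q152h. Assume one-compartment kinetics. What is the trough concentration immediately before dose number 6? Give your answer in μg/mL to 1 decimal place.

3.3 μg/mL

f = (1/2)^(τ/t½) = (1/2)^(152/45) ≈ 0.0962.
C₀ = D/Vd = 1020/33 ≈ 30.909 μg/mL.
Before the 6th dose, 5 doses have been given. Superposition: Cmin = C₀·(f + f² + … + f^5).
≈ 30.909 × (0.0962 + 0.0093 + 0.0009 + 0.0001 + 0.0000) ≈ 30.909 × 0.1065 ≈ 3.292 μg/mL.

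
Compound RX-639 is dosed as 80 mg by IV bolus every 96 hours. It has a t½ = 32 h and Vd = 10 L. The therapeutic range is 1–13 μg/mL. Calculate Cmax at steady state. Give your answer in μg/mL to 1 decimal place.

τ = 96 h = 3 half-lives, so f = (1/2)^3 = 0.125.
At steady state, R = 1/(1 − 0.125) = 8/7.
Single-dose peak C₀ = D/Vd = 80/10 = 8 μg/mL.
Steady-state peak Cmax,ss = C₀·R = 8 × 8/7 ≈ 9.143 μg/mL.
Peak 9.1 μg/mL vs MTC 13 μg/mL: below toxic threshold.

9.1 μg/mL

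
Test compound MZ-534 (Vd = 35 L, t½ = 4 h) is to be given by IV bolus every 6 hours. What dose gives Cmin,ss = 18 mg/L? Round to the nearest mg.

1152 mg

τ/t½ = 6/4 ≈ 1.5, so f = (1/2)^(6/4) ≈ 0.353553.
Cmin,ss = (D/Vd)·f/(1−f), so D = Cmin,ss·Vd·(1−f)/f.
D = 18 × 35 × (1−f)/f ≈ 18 × 35 × 1.82843 ≈ 1151.91 mg.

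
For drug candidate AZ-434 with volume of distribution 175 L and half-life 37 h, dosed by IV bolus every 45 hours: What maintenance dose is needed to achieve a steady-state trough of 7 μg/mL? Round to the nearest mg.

1621 mg

τ/t½ = 45/37 ≈ 1.2162, so f = (1/2)^(45/37) ≈ 0.430410.
Cmin,ss = (D/Vd)·f/(1−f), so D = Cmin,ss·Vd·(1−f)/f.
D = 7 × 175 × (1−f)/f ≈ 7 × 175 × 1.32337 ≈ 1621.13 mg.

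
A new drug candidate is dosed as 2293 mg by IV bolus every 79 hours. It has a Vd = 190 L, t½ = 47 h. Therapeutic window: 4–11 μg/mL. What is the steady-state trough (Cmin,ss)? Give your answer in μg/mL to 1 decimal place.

5.5 μg/mL

τ/t½ = 79/47 ≈ 1.6809, so fraction remaining f = (1/2)^(79/47) ≈ 0.3119.
Single-dose peak C₀ = D/Vd = 2293/190 ≈ 12.068 μg/mL.
Steady-state trough Cmin,ss = C₀·f/(1−f) ≈ 12.068 × 0.3119/0.6881 ≈ 5.470 μg/mL.
Trough 5.5 μg/mL vs MEC 4 μg/mL: adequate.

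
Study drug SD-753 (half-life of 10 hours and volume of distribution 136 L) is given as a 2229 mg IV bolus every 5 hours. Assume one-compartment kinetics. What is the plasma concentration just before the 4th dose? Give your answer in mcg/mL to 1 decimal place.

25.6 mcg/mL

f = (1/2)^(τ/t½) = (1/2)^(5/10) ≈ 0.7071.
C₀ = D/Vd = 2229/136 ≈ 16.390 mcg/mL.
Before the 4th dose, 3 doses have been given. Superposition: Cmin = C₀·(f + f² + … + f^3).
≈ 16.390 × (0.7071 + 0.5000 + 0.3535) ≈ 16.390 × 1.5606 ≈ 25.578 mcg/mL.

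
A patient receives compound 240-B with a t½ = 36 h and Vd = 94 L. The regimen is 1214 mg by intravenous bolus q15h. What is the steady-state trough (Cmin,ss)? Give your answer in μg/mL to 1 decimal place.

k = ln2/t½ = ln2/36 ≈ 0.019254 h⁻¹; fraction remaining f = e^(−kτ) = e^(−0.019254×15) ≈ 0.7492.
Each bolus raises the concentration by D/Vd = 1214/94 ≈ 12.915 μg/mL.
Steady-state trough Cmin,ss = C₀·f/(1−f) ≈ 12.915 × 0.7492/0.2508 ≈ 38.580 μg/mL.

38.6 μg/mL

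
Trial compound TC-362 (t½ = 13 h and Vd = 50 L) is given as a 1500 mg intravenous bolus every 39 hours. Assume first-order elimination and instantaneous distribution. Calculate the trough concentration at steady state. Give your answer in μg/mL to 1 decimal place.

The dosing interval is 3 half-lives, so f = 2^(−3) = 0.125.
Accumulation ratio R = 1/(1 − f) = 1/0.875 = 8/7.
Single-dose peak C₀ = D/Vd = 1500/50 = 30 μg/mL.
Steady-state peak Cmax,ss = C₀·R = 30 × 8/7 ≈ 34.286 μg/mL.
Steady-state trough Cmin,ss = Cmax,ss·f ≈ 34.286 × 0.125 ≈ 4.286 μg/mL.

4.3 μg/mL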